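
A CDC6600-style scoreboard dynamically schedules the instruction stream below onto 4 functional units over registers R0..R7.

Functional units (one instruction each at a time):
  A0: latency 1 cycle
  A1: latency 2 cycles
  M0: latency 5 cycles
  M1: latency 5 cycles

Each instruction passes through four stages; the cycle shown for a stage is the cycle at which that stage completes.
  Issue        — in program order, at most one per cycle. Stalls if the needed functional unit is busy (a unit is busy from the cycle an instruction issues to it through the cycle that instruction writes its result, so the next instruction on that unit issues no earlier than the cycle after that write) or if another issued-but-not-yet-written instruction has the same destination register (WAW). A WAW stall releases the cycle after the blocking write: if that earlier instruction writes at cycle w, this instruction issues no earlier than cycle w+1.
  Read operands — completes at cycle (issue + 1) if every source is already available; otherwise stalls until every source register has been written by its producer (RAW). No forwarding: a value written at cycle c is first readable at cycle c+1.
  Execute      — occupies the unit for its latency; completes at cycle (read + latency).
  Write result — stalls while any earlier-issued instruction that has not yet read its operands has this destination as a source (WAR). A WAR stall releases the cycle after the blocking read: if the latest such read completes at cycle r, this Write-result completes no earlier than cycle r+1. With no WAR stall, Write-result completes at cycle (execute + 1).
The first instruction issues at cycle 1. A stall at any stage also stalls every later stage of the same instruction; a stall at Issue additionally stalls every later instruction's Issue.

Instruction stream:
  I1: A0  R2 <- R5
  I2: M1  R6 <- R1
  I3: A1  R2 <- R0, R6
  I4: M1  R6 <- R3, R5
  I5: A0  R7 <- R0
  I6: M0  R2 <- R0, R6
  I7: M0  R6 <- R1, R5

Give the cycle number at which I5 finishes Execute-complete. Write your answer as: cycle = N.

[1] I1→A0
[2] I1 RO · I2→M1
[3] I1 EX · I2 RO
[4] I1 WR R2
[5] I3→A1
[8] I2 EX
[9] I2 WR R6
[10] I3 RO · I4→M1
[11] I4 RO · I5→A0
[12] I3 EX · I5 RO
[13] I3 WR R2 · I5 EX
[14] I5 WR R7 · I6→M0
[16] I4 EX
[17] I4 WR R6
[18] I6 RO
[23] I6 EX
[24] I6 WR R2
[25] I7→M0
[26] I7 RO
[31] I7 EX
[32] I7 WR R6

cycle = 13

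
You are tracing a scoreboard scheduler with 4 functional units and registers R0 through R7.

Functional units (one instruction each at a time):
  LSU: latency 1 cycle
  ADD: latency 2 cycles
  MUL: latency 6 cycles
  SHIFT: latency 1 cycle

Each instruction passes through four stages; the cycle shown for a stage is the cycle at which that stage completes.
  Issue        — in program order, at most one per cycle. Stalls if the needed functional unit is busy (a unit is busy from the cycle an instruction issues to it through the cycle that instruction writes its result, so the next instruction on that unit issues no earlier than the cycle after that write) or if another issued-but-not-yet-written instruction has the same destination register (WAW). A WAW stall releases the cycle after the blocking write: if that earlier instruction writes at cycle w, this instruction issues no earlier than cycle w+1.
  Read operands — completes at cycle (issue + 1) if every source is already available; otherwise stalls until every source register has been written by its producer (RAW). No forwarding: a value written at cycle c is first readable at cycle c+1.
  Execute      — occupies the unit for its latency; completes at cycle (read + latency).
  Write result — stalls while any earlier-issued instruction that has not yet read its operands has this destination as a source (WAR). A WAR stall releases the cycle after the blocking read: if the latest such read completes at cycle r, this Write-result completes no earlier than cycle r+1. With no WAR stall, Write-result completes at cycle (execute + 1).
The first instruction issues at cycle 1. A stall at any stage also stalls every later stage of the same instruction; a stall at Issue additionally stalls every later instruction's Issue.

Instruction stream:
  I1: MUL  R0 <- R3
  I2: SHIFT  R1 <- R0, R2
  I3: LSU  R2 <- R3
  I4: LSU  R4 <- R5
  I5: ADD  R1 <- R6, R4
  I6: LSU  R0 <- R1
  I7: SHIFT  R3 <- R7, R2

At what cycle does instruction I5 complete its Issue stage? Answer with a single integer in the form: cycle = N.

cycle = 13

t=1  I1 dispatched to MUL
t=2  I1 operands ready | I2 dispatched to SHIFT
t=3  I3 dispatched to LSU
t=4  I3 operands ready
t=5  I3 complete
t=8  I1 complete
t=9  R0←I1
t=10  I2 operands ready
t=11  I2 complete | R2←I3
t=12  R1←I2 | I4 dispatched to LSU
t=13  I4 operands ready | I5 dispatched to ADD
t=14  I4 complete
t=15  R4←I4
t=16  I5 operands ready | I6 dispatched to LSU
t=17  I7 dispatched to SHIFT
t=18  I5 complete | I7 operands ready
t=19  R1←I5 | I7 complete
t=20  I6 operands ready | R3←I7
t=21  I6 complete
t=22  R0←I6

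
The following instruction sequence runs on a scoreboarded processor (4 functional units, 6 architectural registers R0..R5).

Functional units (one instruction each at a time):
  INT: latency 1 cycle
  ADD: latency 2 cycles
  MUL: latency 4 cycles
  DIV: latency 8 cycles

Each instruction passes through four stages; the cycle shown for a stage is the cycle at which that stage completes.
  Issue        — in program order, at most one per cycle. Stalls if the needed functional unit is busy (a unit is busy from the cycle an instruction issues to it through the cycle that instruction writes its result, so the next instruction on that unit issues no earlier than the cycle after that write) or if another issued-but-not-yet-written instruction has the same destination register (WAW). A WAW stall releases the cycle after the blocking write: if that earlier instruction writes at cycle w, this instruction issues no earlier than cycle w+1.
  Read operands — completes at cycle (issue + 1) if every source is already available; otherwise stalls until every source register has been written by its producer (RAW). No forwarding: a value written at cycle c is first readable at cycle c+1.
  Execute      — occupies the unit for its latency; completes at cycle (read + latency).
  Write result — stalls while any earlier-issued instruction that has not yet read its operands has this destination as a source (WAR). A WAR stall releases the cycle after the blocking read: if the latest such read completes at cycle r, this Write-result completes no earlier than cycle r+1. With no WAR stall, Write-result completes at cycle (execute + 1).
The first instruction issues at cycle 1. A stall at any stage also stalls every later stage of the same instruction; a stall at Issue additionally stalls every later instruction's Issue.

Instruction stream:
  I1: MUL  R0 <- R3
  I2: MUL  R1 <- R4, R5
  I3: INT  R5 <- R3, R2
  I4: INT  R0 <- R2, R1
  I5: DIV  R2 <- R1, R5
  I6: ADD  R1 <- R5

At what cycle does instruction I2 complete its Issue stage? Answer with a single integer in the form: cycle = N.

[1] I1 dispatched to MUL
[2] I1 operands ready
[6] I1 complete
[7] R0←I1
[8] I2 dispatched to MUL
[9] I2 operands ready · I3 dispatched to INT
[10] I3 operands ready
[11] I3 complete
[12] R5←I3
[13] I2 complete · I4 dispatched to INT
[14] R1←I2 · I5 dispatched to DIV
[15] I4 operands ready · I5 operands ready · I6 dispatched to ADD
[16] I4 complete · I6 operands ready
[17] R0←I4
[18] I6 complete
[19] R1←I6
[23] I5 complete
[24] R2←I5

cycle = 8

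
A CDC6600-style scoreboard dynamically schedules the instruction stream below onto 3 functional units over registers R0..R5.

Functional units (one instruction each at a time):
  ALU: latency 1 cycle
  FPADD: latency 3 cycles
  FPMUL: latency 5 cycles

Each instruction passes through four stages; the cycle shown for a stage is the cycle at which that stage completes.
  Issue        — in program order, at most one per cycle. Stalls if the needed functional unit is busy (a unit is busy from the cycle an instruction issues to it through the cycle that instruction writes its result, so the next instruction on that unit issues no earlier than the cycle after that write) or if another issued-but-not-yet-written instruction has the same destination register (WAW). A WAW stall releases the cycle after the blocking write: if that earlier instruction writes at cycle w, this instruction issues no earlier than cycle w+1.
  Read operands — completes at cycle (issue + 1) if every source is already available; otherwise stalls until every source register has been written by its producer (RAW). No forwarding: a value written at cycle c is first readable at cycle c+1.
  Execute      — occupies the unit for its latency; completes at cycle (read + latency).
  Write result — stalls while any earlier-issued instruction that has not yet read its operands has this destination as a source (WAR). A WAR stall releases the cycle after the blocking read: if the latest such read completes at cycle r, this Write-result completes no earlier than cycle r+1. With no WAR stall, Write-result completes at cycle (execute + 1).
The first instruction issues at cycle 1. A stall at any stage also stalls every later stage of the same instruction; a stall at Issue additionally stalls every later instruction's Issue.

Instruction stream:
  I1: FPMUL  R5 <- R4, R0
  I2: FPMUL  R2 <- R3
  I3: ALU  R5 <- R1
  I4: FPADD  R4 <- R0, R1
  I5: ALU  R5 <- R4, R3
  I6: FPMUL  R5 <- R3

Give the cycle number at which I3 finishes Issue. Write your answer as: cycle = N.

I1: IS=1 RO=2 EX=7 WR=8
I2: IS=9 RO=10 EX=15 WR=16  [struct: FPMUL busy until I1 writes@8]
I3: IS=10 RO=11 EX=12 WR=13
I4: IS=11 RO=12 EX=15 WR=16
I5: IS=14 RO=17 EX=18 WR=19  [struct: ALU busy until I3 writes@13; RAW R4: wait I4 write@16]
I6: IS=20 RO=21 EX=26 WR=27  [WAW R5: wait I5 write@19]

cycle = 10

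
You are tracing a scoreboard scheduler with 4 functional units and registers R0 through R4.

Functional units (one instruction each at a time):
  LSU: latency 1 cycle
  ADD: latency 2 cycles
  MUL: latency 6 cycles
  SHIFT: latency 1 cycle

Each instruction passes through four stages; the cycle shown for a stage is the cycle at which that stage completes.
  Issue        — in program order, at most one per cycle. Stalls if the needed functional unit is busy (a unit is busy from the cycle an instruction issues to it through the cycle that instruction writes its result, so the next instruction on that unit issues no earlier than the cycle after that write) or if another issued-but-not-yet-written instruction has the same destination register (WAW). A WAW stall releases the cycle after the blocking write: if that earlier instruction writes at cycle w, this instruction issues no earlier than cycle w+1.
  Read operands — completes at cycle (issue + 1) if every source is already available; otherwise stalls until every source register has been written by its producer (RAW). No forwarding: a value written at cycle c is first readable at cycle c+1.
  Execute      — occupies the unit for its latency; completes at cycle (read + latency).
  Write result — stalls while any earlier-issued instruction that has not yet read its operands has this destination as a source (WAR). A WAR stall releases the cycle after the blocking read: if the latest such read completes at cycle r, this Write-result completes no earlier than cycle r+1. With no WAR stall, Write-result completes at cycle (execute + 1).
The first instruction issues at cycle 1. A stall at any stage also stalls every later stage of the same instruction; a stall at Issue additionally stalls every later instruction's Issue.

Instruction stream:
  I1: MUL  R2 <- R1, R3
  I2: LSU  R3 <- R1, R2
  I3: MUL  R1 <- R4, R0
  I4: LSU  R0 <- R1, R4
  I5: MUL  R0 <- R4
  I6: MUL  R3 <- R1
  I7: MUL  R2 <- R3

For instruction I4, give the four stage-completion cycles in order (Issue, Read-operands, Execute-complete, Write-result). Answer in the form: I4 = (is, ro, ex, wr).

1) issue 1, read 2, done 8, write 9
2) issue 2, read 10, done 11, write 12  <RAW R2: wait I1 write@9>
3) issue 10, read 11, done 17, write 18  <struct: MUL busy until I1 writes@9>
4) issue 13, read 19, done 20, write 21  <struct: LSU busy until I2 writes@12 / RAW R1: wait I3 write@18>
5) issue 22, read 23, done 29, write 30  <WAW R0: wait I4 write@21>
6) issue 31, read 32, done 38, write 39  <struct: MUL busy until I5 writes@30>
7) issue 40, read 41, done 47, write 48  <struct: MUL busy until I6 writes@39>

I4 = (13, 19, 20, 21)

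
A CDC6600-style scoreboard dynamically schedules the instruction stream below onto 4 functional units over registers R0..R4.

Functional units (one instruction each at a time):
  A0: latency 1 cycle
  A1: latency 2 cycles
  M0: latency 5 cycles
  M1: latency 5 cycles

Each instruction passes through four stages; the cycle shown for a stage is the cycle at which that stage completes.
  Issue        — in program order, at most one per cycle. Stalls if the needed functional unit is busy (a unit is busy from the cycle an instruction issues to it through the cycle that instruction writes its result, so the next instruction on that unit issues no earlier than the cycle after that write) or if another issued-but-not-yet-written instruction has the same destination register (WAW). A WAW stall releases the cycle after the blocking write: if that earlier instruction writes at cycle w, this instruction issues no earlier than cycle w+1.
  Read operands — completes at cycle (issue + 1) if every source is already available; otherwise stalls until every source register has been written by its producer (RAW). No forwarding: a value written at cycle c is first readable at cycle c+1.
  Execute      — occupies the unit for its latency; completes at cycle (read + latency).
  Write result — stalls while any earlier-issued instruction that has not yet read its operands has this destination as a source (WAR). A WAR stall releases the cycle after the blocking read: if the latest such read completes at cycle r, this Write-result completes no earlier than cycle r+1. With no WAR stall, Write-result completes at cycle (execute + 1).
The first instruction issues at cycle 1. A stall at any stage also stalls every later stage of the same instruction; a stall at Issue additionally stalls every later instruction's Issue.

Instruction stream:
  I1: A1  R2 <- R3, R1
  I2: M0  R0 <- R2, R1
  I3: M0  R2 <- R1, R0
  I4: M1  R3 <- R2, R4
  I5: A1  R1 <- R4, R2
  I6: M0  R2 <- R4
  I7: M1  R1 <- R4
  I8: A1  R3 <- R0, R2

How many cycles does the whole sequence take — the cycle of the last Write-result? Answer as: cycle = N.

cycle = 35

1) issue 1, read 2, done 4, write 5
2) issue 2, read 6, done 11, write 12  <RAW R2: wait I1 write@5>
3) issue 13, read 14, done 19, write 20  <struct: M0 busy until I2 writes@12>
4) issue 14, read 21, done 26, write 27  <RAW R2: wait I3 write@20>
5) issue 15, read 21, done 23, write 24  <RAW R2: wait I3 write@20>
6) issue 21, read 22, done 27, write 28  <struct: M0 busy until I3 writes@20>
7) issue 28, read 29, done 34, write 35  <struct: M1 busy until I4 writes@27>
8) issue 29, read 30, done 32, write 33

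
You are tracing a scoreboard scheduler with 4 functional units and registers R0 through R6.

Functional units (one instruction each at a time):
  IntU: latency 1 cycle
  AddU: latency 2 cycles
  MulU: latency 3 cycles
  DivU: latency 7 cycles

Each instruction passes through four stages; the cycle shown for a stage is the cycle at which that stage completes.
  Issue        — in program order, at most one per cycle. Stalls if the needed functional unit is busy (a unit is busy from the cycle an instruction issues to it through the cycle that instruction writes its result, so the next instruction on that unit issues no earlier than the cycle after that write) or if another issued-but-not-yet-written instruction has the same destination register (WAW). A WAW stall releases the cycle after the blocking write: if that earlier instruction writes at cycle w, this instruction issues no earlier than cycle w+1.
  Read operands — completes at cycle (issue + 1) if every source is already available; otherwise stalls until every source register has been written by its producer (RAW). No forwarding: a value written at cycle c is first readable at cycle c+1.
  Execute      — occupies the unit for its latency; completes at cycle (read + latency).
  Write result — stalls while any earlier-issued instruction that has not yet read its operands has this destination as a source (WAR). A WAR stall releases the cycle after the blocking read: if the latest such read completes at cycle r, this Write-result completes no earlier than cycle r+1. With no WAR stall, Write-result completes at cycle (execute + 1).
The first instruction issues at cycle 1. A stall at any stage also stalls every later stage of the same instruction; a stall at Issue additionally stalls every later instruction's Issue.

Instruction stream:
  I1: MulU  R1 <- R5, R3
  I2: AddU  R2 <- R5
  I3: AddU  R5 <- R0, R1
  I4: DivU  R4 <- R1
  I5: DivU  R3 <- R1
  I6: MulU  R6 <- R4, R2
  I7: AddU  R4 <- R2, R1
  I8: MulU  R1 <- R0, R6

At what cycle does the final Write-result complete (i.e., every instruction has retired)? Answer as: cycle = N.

cycle = 30

I1 -> (1, 2, 5, 6)
I2 -> (2, 3, 5, 6)
I3 -> (7, 8, 10, 11)  // struct: AddU busy until I2 writes@6
I4 -> (8, 9, 16, 17)
I5 -> (18, 19, 26, 27)  // struct: DivU busy until I4 writes@17
I6 -> (19, 20, 23, 24)
I7 -> (20, 21, 23, 24)
I8 -> (25, 26, 29, 30)  // struct: MulU busy until I6 writes@24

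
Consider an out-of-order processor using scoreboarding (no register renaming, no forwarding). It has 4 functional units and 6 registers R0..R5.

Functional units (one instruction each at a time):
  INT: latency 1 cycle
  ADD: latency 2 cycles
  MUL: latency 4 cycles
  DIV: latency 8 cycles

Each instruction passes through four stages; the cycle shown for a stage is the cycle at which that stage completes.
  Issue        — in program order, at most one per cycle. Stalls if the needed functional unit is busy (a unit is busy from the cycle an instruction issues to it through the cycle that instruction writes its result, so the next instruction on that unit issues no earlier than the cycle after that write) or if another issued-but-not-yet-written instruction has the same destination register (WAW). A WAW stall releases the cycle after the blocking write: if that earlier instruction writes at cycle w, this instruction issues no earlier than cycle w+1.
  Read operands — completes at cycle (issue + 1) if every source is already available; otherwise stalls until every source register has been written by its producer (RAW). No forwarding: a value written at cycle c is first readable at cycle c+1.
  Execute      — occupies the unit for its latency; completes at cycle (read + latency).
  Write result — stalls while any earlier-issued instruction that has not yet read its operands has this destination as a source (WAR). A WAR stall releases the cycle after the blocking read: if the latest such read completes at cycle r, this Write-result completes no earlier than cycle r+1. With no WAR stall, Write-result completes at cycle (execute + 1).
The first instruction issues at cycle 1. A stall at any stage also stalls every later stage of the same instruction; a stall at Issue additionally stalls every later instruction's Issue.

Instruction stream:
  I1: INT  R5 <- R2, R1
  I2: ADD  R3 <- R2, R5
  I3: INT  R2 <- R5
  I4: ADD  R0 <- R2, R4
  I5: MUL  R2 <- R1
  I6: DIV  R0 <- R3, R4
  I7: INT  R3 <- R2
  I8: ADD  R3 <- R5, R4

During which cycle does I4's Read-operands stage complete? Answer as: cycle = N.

I1  is:1  ro:2  ex:3  wr:4
I2  is:2  ro:5  ex:7  wr:8  — RAW R5: wait I1 write@4
I3  is:5  ro:6  ex:7  wr:8  — struct: INT busy until I1 writes@4
I4  is:9  ro:10  ex:12  wr:13  — struct: ADD busy until I2 writes@8
I5  is:10  ro:11  ex:15  wr:16
I6  is:14  ro:15  ex:23  wr:24  — WAW R0: wait I4 write@13
I7  is:15  ro:17  ex:18  wr:19  — RAW R2: wait I5 write@16
I8  is:20  ro:21  ex:23  wr:24  — WAW R3: wait I7 write@19

cycle = 10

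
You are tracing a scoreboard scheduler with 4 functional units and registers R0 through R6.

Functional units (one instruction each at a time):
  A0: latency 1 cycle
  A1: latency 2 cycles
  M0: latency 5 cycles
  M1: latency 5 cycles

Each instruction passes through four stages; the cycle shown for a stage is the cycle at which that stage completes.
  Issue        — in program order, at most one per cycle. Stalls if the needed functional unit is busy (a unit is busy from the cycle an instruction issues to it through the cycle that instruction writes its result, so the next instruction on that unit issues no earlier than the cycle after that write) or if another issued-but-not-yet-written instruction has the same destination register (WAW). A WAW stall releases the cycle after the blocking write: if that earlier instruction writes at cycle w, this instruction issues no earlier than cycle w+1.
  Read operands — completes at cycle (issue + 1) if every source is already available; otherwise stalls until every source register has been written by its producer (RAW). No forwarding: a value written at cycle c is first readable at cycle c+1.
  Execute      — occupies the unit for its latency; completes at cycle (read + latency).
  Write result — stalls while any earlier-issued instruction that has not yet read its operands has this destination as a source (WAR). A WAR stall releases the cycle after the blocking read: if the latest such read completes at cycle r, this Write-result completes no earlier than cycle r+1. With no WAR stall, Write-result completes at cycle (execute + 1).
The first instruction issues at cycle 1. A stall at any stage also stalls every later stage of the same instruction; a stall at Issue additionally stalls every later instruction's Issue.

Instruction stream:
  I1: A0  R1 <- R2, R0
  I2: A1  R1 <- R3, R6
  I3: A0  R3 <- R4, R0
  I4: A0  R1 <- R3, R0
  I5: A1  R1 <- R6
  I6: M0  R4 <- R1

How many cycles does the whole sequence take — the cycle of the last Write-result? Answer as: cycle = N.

cycle = 25

I1 -> (1, 2, 3, 4)
I2 -> (5, 6, 8, 9)  // WAW R1: wait I1 write@4
I3 -> (6, 7, 8, 9)
I4 -> (10, 11, 12, 13)  // struct: A0 busy until I3 writes@9
I5 -> (14, 15, 17, 18)  // WAW R1: wait I4 write@13
I6 -> (15, 19, 24, 25)  // RAW R1: wait I5 write@18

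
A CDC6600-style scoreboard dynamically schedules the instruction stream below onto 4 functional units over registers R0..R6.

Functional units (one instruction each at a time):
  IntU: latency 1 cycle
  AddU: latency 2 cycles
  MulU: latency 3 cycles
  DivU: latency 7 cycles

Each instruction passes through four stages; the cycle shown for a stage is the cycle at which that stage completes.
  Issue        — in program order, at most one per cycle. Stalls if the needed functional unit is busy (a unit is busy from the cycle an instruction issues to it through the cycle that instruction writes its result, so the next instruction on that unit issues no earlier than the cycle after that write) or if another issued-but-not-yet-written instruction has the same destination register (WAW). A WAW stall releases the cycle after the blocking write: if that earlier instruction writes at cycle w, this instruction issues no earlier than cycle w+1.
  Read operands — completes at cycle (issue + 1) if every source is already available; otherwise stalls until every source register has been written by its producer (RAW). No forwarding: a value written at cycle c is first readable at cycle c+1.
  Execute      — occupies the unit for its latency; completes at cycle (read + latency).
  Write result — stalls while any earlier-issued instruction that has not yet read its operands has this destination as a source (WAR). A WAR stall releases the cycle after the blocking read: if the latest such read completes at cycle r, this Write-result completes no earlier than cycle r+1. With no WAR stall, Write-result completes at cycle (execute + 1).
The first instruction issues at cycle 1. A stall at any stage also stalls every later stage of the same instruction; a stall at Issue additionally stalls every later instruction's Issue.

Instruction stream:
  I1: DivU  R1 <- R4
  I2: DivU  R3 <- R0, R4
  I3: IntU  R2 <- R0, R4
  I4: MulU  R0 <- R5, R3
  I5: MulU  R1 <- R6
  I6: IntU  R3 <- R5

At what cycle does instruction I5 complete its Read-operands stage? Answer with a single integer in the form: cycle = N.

cycle = 27

[I1] 1/2/9/10
[I2] 11/12/19/20  (struct: DivU busy until I1 writes@10)
[I3] 12/13/14/15
[I4] 13/21/24/25  (RAW R3: wait I2 write@20)
[I5] 26/27/30/31  (struct: MulU busy until I4 writes@25)
[I6] 27/28/29/30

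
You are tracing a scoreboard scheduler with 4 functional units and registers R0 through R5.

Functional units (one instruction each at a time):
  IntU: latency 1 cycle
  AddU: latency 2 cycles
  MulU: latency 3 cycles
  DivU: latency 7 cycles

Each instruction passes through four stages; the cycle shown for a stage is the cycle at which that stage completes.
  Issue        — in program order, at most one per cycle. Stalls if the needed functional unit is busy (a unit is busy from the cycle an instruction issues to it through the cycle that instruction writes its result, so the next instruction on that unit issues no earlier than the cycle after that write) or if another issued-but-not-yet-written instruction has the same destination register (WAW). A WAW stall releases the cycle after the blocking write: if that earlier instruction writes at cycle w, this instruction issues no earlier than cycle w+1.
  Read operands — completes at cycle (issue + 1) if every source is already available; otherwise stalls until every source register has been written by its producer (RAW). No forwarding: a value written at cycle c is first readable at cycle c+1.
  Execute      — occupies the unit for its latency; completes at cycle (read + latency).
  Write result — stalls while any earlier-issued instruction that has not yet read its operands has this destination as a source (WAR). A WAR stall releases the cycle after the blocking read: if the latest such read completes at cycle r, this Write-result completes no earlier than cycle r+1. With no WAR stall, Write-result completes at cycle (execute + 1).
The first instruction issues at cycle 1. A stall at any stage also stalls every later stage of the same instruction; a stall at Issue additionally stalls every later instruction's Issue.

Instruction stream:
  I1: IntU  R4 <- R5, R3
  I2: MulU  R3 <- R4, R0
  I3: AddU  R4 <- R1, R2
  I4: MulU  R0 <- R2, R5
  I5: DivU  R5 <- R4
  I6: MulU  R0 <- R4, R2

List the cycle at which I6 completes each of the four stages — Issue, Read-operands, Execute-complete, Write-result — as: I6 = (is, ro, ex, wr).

I6 = (16, 17, 20, 21)

[1] I1→IntU
[2] I1 RO · I2→MulU
[3] I1 EX
[4] I1 WR R4
[5] I2 RO · I3→AddU
[6] I3 RO
[8] I2 EX · I3 EX
[9] I2 WR R3 · I3 WR R4
[10] I4→MulU
[11] I4 RO · I5→DivU
[12] I5 RO
[14] I4 EX
[15] I4 WR R0
[16] I6→MulU
[17] I6 RO
[19] I5 EX
[20] I5 WR R5 · I6 EX
[21] I6 WR R0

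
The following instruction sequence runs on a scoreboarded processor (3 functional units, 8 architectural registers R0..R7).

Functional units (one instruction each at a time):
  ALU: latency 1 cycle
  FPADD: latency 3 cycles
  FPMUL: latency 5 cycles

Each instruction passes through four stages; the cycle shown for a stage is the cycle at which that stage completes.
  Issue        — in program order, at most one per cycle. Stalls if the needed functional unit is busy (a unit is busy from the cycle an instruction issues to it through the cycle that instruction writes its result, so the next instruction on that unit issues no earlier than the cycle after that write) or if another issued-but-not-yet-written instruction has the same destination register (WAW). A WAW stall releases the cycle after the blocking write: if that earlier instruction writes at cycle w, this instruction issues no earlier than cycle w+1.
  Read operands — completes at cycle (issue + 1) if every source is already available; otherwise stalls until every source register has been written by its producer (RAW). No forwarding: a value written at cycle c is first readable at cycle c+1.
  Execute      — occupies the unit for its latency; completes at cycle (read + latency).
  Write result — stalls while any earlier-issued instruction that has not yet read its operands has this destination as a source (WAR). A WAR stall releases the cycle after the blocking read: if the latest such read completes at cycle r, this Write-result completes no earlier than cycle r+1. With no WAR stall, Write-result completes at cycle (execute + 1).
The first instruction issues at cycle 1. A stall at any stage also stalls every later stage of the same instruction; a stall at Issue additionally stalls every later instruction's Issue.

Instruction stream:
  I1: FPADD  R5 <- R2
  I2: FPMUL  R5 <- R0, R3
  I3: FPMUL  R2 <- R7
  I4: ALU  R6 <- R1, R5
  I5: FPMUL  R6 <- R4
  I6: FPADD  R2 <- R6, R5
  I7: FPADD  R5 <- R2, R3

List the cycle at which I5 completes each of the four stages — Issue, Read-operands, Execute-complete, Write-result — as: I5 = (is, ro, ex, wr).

  I1 | 1 | 2 | 5 | 6
  I2 | 7 | 8 | 13 | 14   WAW R5: wait I1 write@6
  I3 | 15 | 16 | 21 | 22   struct: FPMUL busy until I2 writes@14
  I4 | 16 | 17 | 18 | 19
  I5 | 23 | 24 | 29 | 30   struct: FPMUL busy until I3 writes@22
  I6 | 24 | 31 | 34 | 35   RAW R6: wait I5 write@30
  I7 | 36 | 37 | 40 | 41   struct: FPADD busy until I6 writes@35

I5 = (23, 24, 29, 30)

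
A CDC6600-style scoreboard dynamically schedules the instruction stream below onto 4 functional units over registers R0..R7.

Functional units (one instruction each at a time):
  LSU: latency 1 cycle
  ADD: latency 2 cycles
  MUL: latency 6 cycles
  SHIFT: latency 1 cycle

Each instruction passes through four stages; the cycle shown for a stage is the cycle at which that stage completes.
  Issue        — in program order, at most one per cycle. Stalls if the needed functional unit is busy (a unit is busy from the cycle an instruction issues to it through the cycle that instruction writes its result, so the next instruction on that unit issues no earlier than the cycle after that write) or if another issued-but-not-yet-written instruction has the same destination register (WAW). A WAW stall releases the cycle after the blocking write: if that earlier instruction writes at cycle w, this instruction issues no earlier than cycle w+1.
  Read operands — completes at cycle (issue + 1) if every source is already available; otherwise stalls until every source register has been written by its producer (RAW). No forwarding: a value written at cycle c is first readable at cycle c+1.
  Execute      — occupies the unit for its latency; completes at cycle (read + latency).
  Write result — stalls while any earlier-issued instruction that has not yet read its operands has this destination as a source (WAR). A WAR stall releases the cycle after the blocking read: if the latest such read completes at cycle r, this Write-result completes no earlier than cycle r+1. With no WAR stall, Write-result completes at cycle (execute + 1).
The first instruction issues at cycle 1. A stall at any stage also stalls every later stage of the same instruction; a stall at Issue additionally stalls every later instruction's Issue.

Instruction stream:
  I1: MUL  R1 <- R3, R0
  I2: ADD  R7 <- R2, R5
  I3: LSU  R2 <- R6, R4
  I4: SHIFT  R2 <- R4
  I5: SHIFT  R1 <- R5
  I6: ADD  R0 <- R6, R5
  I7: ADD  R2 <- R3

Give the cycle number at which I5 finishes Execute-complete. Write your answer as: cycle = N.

I1  is:1  ro:2  ex:8  wr:9
I2  is:2  ro:3  ex:5  wr:6
I3  is:3  ro:4  ex:5  wr:6
I4  is:7  ro:8  ex:9  wr:10  — WAW R2: wait I3 write@6
I5  is:11  ro:12  ex:13  wr:14  — struct: SHIFT busy until I4 writes@10
I6  is:12  ro:13  ex:15  wr:16
I7  is:17  ro:18  ex:20  wr:21  — struct: ADD busy until I6 writes@16

cycle = 13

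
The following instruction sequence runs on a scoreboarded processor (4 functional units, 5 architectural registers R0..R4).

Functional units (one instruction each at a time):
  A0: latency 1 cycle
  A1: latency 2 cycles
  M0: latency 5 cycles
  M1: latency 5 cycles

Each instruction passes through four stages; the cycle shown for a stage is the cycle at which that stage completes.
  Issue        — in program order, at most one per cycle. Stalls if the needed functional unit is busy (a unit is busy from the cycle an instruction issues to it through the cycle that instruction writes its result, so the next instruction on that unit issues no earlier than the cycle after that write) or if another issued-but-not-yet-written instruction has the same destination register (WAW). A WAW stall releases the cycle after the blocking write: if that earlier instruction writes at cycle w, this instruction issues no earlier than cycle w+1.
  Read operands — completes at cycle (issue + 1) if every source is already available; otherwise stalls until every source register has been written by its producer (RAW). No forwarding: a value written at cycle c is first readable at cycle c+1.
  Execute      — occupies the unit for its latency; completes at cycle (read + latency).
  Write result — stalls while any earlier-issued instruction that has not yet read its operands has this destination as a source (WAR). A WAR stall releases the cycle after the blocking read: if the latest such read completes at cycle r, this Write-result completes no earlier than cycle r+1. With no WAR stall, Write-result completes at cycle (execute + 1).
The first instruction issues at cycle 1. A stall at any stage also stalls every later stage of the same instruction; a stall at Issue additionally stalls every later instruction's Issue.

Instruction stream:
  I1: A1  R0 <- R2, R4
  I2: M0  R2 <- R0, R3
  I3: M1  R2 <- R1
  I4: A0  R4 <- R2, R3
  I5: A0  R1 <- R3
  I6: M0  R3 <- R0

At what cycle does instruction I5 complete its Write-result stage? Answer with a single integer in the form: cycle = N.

cycle 1: I1 dispatched to A1
cycle 2: I1 operands ready · I2 dispatched to M0
cycle 4: I1 complete
cycle 5: R0←I1
cycle 6: I2 operands ready
cycle 11: I2 complete
cycle 12: R2←I2
cycle 13: I3 dispatched to M1
cycle 14: I3 operands ready · I4 dispatched to A0
cycle 19: I3 complete
cycle 20: R2←I3
cycle 21: I4 operands ready
cycle 22: I4 complete
cycle 23: R4←I4
cycle 24: I5 dispatched to A0
cycle 25: I5 operands ready · I6 dispatched to M0
cycle 26: I5 complete · I6 operands ready
cycle 27: R1←I5
cycle 31: I6 complete
cycle 32: R3←I6

cycle = 27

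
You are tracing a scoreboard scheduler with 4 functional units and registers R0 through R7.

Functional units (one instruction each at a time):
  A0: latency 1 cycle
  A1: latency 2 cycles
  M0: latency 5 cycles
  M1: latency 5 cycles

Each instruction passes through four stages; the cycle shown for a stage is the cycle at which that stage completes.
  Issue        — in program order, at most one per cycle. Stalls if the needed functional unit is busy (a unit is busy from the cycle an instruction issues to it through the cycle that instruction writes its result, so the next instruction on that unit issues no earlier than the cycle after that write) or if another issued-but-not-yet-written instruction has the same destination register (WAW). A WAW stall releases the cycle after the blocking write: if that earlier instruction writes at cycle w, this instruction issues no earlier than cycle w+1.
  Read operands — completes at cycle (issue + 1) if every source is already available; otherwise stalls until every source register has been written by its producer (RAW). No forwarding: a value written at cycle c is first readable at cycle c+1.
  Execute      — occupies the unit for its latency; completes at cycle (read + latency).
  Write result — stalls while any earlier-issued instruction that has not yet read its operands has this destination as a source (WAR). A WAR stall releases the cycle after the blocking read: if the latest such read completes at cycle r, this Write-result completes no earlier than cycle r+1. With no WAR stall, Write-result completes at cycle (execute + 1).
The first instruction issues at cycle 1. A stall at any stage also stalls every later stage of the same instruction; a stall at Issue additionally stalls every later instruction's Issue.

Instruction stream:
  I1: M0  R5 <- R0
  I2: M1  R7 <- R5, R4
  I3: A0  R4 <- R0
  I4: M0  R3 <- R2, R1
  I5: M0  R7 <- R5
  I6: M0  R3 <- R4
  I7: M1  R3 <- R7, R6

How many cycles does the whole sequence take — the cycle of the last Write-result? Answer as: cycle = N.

cycle 1: issue I1 (M0)
cycle 2: I1 read-ops | issue I2 (M1)
cycle 3: issue I3 (A0)
cycle 4: I3 read-ops
cycle 5: I3 finished on A0
cycle 7: I1 finished on M0
cycle 8: I1→R5
cycle 9: I2 read-ops | issue I4 (M0)
cycle 10: I3→R4 | I4 read-ops
cycle 14: I2 finished on M1
cycle 15: I2→R7 | I4 finished on M0
cycle 16: I4→R3
cycle 17: issue I5 (M0)
cycle 18: I5 read-ops
cycle 23: I5 finished on M0
cycle 24: I5→R7
cycle 25: issue I6 (M0)
cycle 26: I6 read-ops
cycle 31: I6 finished on M0
cycle 32: I6→R3
cycle 33: issue I7 (M1)
cycle 34: I7 read-ops
cycle 39: I7 finished on M1
cycle 40: I7→R3

cycle = 40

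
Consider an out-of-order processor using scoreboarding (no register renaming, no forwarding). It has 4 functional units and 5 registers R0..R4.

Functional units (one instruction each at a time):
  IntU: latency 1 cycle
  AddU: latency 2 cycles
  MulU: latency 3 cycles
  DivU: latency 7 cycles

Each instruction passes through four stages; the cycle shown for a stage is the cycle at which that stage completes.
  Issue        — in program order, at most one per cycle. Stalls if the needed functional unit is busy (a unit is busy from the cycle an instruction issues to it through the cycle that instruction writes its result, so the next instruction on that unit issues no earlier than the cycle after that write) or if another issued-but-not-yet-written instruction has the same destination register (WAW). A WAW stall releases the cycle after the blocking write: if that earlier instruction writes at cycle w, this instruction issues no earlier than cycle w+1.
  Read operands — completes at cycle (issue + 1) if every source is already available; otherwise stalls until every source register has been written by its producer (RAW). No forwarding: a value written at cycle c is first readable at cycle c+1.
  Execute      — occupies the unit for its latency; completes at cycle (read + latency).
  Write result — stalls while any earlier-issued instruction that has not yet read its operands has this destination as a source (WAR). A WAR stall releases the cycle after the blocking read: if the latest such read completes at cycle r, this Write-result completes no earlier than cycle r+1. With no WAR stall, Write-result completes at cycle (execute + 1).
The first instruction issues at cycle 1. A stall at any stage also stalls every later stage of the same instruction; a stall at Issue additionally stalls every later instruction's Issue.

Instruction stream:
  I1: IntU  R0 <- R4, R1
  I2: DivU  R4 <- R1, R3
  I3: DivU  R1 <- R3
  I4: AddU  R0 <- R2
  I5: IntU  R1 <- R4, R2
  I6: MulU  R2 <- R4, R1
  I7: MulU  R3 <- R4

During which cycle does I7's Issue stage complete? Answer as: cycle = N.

cycle = 31

[1] I1 issues→IntU
[2] I1 reads; I2 issues→DivU
[3] I1 exec-done; I2 reads
[4] I1 writes R0
[10] I2 exec-done
[11] I2 writes R4
[12] I3 issues→DivU
[13] I3 reads; I4 issues→AddU
[14] I4 reads
[16] I4 exec-done
[17] I4 writes R0
[20] I3 exec-done
[21] I3 writes R1
[22] I5 issues→IntU
[23] I5 reads; I6 issues→MulU
[24] I5 exec-done
[25] I5 writes R1
[26] I6 reads
[29] I6 exec-done
[30] I6 writes R2
[31] I7 issues→MulU
[32] I7 reads
[35] I7 exec-done
[36] I7 writes R3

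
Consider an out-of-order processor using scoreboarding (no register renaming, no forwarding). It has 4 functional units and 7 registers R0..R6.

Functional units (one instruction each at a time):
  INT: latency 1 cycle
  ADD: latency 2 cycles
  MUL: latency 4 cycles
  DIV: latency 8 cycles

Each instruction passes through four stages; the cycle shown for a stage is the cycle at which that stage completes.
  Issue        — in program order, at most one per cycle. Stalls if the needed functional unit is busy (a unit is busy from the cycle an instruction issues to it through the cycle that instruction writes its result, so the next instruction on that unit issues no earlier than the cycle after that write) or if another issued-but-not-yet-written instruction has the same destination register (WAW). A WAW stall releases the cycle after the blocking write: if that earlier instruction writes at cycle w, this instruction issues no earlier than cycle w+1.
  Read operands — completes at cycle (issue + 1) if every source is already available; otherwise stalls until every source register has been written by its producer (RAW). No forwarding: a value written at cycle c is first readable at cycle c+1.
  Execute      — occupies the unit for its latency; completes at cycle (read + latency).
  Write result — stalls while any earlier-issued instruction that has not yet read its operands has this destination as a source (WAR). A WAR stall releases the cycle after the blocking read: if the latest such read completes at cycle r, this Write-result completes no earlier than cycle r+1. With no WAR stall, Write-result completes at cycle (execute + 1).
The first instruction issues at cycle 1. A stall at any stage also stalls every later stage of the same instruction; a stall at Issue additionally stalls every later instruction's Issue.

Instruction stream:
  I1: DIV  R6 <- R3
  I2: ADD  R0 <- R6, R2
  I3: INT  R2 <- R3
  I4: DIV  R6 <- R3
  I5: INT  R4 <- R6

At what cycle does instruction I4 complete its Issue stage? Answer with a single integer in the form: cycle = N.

cycle = 12

I1: IS=1 RO=2 EX=10 WR=11
I2: IS=2 RO=12 EX=14 WR=15  [RAW R6: wait I1 write@11]
I3: IS=3 RO=4 EX=5 WR=13  [WAR R2: wait I2 read@12]
I4: IS=12 RO=13 EX=21 WR=22  [struct: DIV busy until I1 writes@11]
I5: IS=14 RO=23 EX=24 WR=25  [struct: INT busy until I3 writes@13; RAW R6: wait I4 write@22]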